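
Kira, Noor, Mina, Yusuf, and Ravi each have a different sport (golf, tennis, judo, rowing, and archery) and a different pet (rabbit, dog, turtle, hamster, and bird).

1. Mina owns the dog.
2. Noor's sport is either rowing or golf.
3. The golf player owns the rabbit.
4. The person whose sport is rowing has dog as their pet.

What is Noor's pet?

rabbit

Clue 1 rules out dog for Noor's pet.
With clues 1–4, bird, hamster, and turtle are impossible for Noor's pet.
That leaves rabbit.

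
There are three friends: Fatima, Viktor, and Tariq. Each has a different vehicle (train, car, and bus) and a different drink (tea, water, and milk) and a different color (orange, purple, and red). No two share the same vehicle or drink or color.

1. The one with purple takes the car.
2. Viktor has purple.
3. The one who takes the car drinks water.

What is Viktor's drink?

With clues 1–3, milk and tea are impossible for Viktor's drink.
That leaves water.

water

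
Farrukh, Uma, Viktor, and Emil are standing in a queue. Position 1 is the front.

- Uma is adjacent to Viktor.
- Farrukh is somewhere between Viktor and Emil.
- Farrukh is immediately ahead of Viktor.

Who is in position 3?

Viktor

With clues 1–2, Emil is ruled out for position 3.
With clues 1–3, Farrukh and Uma are ruled out for position 3.
So position 3 is Viktor.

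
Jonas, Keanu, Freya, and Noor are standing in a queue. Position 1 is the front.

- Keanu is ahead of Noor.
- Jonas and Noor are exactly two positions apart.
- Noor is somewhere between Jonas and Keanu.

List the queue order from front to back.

Keanu, Noor, Freya, Jonas

From clue 1: Keanu is in {1,2,3}.
From clues 1–2: Jonas is in {1,2,4}.
From clues 1–3: Keanu → position 1, Noor → position 2, Freya → position 3, Jonas → position 4.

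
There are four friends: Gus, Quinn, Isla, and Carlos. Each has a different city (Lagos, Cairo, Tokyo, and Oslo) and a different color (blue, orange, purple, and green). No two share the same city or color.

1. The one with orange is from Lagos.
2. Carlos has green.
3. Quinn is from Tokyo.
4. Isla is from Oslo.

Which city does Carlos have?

Cairo

With clues 1–2, Lagos is impossible for Carlos's city.
With clues 1–3, Tokyo is impossible for Carlos's city.
With clues 1–4, Oslo is impossible for Carlos's city.
That leaves Cairo.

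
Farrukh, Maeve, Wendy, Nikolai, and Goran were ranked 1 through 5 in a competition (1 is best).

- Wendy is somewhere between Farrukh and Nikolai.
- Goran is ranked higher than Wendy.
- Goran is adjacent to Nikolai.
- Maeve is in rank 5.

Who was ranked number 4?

With clues 1–2, Goran is ruled out for rank 4.
With clues 1–3, Nikolai is ruled out for rank 4.
With clues 1–4, Maeve and Wendy are ruled out for rank 4.
So rank 4 is Farrukh.

Farrukh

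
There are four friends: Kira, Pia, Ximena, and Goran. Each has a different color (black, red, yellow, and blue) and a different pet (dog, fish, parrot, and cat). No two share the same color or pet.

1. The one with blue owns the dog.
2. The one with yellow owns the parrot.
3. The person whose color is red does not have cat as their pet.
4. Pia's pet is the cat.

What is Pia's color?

black

With clues 1–4, blue, red, and yellow are impossible for Pia's color.
That leaves black.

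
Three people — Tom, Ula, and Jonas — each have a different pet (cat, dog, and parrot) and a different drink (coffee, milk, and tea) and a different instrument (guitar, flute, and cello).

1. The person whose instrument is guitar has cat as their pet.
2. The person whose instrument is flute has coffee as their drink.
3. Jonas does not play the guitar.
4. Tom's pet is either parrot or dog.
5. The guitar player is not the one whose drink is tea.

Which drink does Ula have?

With clues 1–4, coffee is impossible for Ula's drink.
With clues 1–5, tea is impossible for Ula's drink.
That leaves milk.

milk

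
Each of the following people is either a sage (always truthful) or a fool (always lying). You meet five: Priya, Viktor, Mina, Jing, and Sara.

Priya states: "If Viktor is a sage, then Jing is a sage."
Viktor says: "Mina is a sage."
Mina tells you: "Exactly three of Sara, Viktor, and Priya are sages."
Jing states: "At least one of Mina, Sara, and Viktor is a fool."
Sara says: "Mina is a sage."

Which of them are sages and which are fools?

Consider Priya. Suppose Priya is a fool.
Then no assignment of the remaining roles makes every statement match its speaker's type — contradiction.
So Priya is a sage.
Consider Viktor. Suppose Viktor is a sage.
Then no assignment of the remaining roles makes every statement match its speaker's type — contradiction.
So Viktor is a fool.
With that fixed, Mina's statement is false, so Mina is a fool.
With that fixed, Jing's statement is true, so Jing is a sage.
With that fixed, Sara's statement is false, so Sara is a fool.

Priya: sage, Viktor: fool, Mina: fool, Jing: sage, Sara: fool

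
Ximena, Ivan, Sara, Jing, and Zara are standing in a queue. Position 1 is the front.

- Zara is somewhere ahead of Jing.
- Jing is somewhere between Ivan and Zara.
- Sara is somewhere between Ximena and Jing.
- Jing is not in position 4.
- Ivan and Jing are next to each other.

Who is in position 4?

Sara

With clues 1–2, Zara is ruled out for position 4.
With clues 1–4, Jing is ruled out for position 4.
With clues 1–5, Ivan and Ximena are ruled out for position 4.
So position 4 is Sara.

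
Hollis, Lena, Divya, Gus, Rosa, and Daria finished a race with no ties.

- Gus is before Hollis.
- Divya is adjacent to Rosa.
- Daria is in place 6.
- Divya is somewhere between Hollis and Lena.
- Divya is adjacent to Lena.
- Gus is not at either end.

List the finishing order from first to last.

From clue 1: Hollis is in {2,3,4,5,6}.
From clues 1–3: Daria → place 6.
From clues 1–4: Hollis is in {2,5}.
From clues 1–6: Lena → place 1, Divya → place 2, Rosa → place 3, Gus → place 4, Hollis → place 5.

Lena, Divya, Rosa, Gus, Hollis, Daria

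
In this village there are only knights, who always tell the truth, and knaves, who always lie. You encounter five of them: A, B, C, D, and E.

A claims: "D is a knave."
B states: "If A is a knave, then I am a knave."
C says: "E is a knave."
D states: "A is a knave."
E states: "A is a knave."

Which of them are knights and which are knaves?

A: knight, B: knight, C: knight, D: knave, E: knave

Consider A. Suppose A is a knave.
Then whichever role B has, B's statement has the wrong truth value — contradiction.
So A is a knight.
With that fixed, B's statement is true, so B is a knight.
With that fixed, D's statement is false, so D is a knave.
With that fixed, E's statement is false, so E is a knave.
With that fixed, C's statement is true, so C is a knight.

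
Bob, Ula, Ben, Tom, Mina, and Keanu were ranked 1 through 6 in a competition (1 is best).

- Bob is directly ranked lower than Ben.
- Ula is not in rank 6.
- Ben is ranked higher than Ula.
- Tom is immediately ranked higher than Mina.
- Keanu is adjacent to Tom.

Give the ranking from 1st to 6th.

From clue 1: Bob is in {2,3,4,5,6}.
From clues 1–3: Bob is in {2,3,4}.
From clues 1–5: Ben → rank 1, Bob → rank 2, Ula → rank 3, Keanu → rank 4, Tom → rank 5, Mina → rank 6.

Ben, Bob, Ula, Keanu, Tom, Mina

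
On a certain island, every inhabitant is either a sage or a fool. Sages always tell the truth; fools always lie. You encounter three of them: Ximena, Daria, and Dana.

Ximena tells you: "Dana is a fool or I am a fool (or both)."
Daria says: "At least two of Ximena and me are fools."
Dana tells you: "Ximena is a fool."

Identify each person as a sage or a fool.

Ximena: sage, Daria: fool, Dana: fool

Consider Ximena. Suppose Ximena is a fool.
Then Ximena's own statement would have to be false, but it can't be — contradiction.
So Ximena is a sage.
With that fixed, Daria's statement is false, so Daria is a fool.
With that fixed, Dana's statement is false, so Dana is a fool.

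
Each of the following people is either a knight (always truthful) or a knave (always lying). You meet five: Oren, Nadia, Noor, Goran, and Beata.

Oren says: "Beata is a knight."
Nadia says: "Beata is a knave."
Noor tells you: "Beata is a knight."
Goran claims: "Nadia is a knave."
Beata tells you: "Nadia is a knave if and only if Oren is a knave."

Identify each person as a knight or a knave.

Oren: knave, Nadia: knight, Noor: knave, Goran: knave, Beata: knave

Consider Oren. Suppose Oren is a knight.
Then no assignment of the remaining roles makes every statement match its speaker's type — contradiction.
So Oren is a knave.
Consider Nadia. Suppose Nadia is a knave.
Then no assignment of the remaining roles makes every statement match its speaker's type — contradiction.
So Nadia is a knight.
With that fixed, Goran's statement is false, so Goran is a knave.
With that fixed, Beata's statement is false, so Beata is a knave.
With that fixed, Noor's statement is false, so Noor is a knave.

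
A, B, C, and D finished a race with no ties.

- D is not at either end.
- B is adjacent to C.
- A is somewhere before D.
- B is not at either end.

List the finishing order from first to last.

A, D, B, C

From clue 1: D is in {2,3}.
From clues 1–2: A is in {1,4}.
From clues 1–3: A → place 1, D → place 2.
From clues 1–4: B → place 3, C → place 4.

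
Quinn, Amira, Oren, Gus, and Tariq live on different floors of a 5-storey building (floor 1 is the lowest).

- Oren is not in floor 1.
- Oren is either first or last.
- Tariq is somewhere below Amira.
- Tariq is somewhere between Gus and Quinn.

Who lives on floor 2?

With clues 1–2, Oren is ruled out for floor 2.
With clues 1–4, Amira, Gus, and Quinn are ruled out for floor 2.
So floor 2 is Tariq.

Tariq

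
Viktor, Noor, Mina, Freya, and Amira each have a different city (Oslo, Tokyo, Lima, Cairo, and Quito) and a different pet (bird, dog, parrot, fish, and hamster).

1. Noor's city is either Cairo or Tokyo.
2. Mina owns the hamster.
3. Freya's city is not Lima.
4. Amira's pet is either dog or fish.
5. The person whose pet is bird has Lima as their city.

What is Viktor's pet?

bird

With clues 1–2, hamster is impossible for Viktor's pet.
With clues 1–5, dog, fish, and parrot are impossible for Viktor's pet.
That leaves bird.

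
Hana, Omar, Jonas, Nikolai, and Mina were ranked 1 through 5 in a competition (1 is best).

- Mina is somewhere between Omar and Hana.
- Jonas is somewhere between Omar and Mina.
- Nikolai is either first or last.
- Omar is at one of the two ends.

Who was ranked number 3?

With clues 1–2, Hana and Omar are ruled out for rank 3.
With clues 1–3, Nikolai is ruled out for rank 3.
With clues 1–4, Jonas is ruled out for rank 3.
So rank 3 is Mina.

Mina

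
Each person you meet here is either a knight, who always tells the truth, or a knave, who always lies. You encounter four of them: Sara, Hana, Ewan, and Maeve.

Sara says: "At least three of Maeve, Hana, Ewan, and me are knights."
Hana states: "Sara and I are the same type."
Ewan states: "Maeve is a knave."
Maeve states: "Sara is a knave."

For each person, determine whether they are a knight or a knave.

Consider Sara. Suppose Sara is a knave.
Then whichever role Hana has, Hana's statement has the wrong truth value — contradiction.
So Sara is a knight.
With that fixed, Maeve's statement is false, so Maeve is a knave.
With that fixed, Ewan's statement is true, so Ewan is a knight.
Consider Hana. Suppose Hana is a knave.
Then Sara's statement comes out false, contradicting Sara being a knight.
So Hana is a knight.

Sara: knight, Hana: knight, Ewan: knight, Maeve: knave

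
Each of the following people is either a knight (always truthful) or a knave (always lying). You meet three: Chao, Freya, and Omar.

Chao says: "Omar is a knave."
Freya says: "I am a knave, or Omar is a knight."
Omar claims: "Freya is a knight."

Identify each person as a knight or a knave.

Consider Chao. Suppose Chao is a knight.
Then no assignment of the remaining roles makes every statement match its speaker's type — contradiction.
So Chao is a knave.
Consider Freya. Suppose Freya is a knave.
Then Freya's own statement would have to be false, but it can't be — contradiction.
So Freya is a knight.
With that fixed, Omar's statement is true, so Omar is a knight.

Chao: knave, Freya: knight, Omar: knight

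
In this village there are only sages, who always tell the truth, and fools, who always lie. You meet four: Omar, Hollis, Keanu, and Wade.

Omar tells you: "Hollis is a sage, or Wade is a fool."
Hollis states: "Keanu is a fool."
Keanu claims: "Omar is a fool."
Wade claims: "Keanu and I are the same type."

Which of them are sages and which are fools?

Consider Omar. Suppose Omar is a sage.
Then no assignment of the remaining roles makes every statement match its speaker's type — contradiction.
So Omar is a fool.
With that fixed, Keanu's statement is true, so Keanu is a sage.
With that fixed, Hollis's statement is false, so Hollis is a fool.
Consider Wade. Suppose Wade is a fool.
Then Omar's statement comes out true, contradicting Omar being a fool.
So Wade is a sage.

Omar: fool, Hollis: fool, Keanu: sage, Wade: sage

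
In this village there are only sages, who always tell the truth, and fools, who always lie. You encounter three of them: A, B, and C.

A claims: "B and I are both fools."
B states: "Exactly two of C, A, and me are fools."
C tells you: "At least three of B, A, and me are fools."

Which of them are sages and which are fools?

Consider A. Suppose A is a sage.
Then A's own statement would have to be true, but it can't be — contradiction.
So A is a fool.
Consider B. Suppose B is a fool.
Then A's statement comes out true, contradicting A being a fool.
So B is a sage.
With that fixed, C's statement is false, so C is a fool.

A: fool, B: sage, C: fool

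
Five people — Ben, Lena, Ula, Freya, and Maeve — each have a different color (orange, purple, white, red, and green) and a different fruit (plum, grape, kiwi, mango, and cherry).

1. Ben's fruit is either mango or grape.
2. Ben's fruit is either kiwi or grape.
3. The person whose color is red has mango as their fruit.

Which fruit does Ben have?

Clue 1 rules out cherry, kiwi, and plum for Ben's fruit.
With clues 1–2, mango is impossible for Ben's fruit.
That leaves grape.

grape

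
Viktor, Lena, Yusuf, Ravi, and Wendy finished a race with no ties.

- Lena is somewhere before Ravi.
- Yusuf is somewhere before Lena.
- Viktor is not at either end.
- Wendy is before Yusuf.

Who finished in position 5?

Ravi

With clue 1, Lena is ruled out for place 5.
With clues 1–2, Yusuf is ruled out for place 5.
With clues 1–3, Viktor is ruled out for place 5.
With clues 1–4, Wendy is ruled out for place 5.
So place 5 is Ravi.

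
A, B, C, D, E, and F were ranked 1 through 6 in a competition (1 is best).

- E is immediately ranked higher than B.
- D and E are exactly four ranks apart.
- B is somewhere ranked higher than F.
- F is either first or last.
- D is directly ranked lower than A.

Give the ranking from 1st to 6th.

E, B, C, A, D, F

From clue 1: B is in {2,3,4,5,6}.
From clues 1–2: B is in {2,3,6}.
From clues 1–3: B is in {2,3}.
From clues 1–4: E → rank 1, B → rank 2, D → rank 5, F → rank 6.
From clues 1–5: C → rank 3, A → rank 4.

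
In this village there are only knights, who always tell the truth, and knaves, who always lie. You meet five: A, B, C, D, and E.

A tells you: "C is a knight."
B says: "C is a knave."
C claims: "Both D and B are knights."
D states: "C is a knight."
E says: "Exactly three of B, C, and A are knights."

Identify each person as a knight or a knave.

Consider A. Suppose A is a knight.
Then no assignment of the remaining roles makes every statement match its speaker's type — contradiction.
So A is a knave.
With that fixed, E's statement is false, so E is a knave.
Consider B. Suppose B is a knave.
Then no assignment of the remaining roles makes every statement match its speaker's type — contradiction.
So B is a knight.
Consider C. Suppose C is a knight.
Then A's statement comes out true, contradicting A being a knave.
So C is a knave.
With that fixed, D's statement is false, so D is a knave.

A: knave, B: knight, C: knave, D: knave, E: knave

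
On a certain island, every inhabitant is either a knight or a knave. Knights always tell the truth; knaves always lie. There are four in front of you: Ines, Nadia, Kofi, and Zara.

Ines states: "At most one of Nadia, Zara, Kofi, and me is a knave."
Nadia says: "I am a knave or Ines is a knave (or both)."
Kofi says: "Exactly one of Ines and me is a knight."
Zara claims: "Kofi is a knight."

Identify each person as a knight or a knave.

Ines: knave, Nadia: knight, Kofi: knave, Zara: knave

Consider Ines. Suppose Ines is a knight.
Then whichever role Nadia has, Nadia's statement has the wrong truth value — contradiction.
So Ines is a knave.
With that fixed, Nadia's statement is true, so Nadia is a knight.
Consider Kofi. Suppose Kofi is a knight.
Then no assignment of the remaining roles makes every statement match its speaker's type — contradiction.
So Kofi is a knave.
With that fixed, Zara's statement is false, so Zara is a knave.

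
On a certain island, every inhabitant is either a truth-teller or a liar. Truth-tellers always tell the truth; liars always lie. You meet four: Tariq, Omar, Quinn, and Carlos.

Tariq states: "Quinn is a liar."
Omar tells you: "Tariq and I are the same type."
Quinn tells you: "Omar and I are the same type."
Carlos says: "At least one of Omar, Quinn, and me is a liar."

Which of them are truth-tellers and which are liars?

Tariq: truth-teller, Omar: truth-teller, Quinn: liar, Carlos: truth-teller

Consider Tariq. Suppose Tariq is a liar.
Then whichever role Omar has, Omar's statement has the wrong truth value — contradiction.
So Tariq is a truth-teller.
Consider Omar. Suppose Omar is a liar.
Then whichever role Quinn has, Quinn's statement has the wrong truth value — contradiction.
So Omar is a truth-teller.
Consider Quinn. Suppose Quinn is a truth-teller.
Then Tariq's statement comes out false, contradicting Tariq being a truth-teller.
So Quinn is a liar.
With that fixed, Carlos's statement is true, so Carlos is a truth-teller.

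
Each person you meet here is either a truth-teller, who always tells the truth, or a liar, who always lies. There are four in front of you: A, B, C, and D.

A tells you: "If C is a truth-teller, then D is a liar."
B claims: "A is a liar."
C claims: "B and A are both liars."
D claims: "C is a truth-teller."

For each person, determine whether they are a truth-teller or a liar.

A: truth-teller, B: liar, C: liar, D: liar

Consider A. Suppose A is a liar.
Then no assignment of the remaining roles makes every statement match its speaker's type — contradiction.
So A is a truth-teller.
With that fixed, B's statement is false, so B is a liar.
With that fixed, C's statement is false, so C is a liar.
With that fixed, D's statement is false, so D is a liar.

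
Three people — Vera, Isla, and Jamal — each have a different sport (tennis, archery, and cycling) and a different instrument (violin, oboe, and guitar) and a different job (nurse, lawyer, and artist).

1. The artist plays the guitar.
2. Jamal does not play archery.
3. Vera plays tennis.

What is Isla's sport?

With clues 1–3, cycling and tennis are impossible for Isla's sport.
That leaves archery.

archery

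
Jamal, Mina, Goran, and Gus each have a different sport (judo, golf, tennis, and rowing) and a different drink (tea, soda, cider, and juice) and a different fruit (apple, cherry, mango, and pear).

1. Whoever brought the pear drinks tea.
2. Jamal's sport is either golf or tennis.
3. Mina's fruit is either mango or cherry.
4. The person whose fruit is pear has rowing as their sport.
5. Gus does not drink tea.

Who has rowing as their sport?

Goran

With clues 1–2, Jamal is impossible for the one with sport rowing.
With clues 1–4, Mina is impossible for the one with sport rowing.
With clues 1–5, Gus is impossible for the one with sport rowing.
That leaves Goran.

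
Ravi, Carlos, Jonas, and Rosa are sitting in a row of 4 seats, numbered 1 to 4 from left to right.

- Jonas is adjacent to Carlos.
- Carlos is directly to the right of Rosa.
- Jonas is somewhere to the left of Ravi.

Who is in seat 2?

Carlos

With clues 1–2, Jonas and Ravi are ruled out for seat 2.
With clues 1–3, Rosa is ruled out for seat 2.
So seat 2 is Carlos.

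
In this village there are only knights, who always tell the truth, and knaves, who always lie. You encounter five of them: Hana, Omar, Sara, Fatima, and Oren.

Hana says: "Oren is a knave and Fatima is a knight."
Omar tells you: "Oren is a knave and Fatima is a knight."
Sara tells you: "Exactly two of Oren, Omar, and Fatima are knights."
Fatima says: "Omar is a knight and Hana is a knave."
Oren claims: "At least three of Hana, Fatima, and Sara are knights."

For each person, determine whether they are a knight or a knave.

Hana: knave, Omar: knave, Sara: knave, Fatima: knave, Oren: knave

Consider Hana. Suppose Hana is a knight.
Then no assignment of the remaining roles makes every statement match its speaker's type — contradiction.
So Hana is a knave.
With that fixed, Oren's statement is false, so Oren is a knave.
Consider Omar. Suppose Omar is a knight.
Then no assignment of the remaining roles makes every statement match its speaker's type — contradiction.
So Omar is a knave.
With that fixed, Sara's statement is false, so Sara is a knave.
With that fixed, Fatima's statement is false, so Fatima is a knave.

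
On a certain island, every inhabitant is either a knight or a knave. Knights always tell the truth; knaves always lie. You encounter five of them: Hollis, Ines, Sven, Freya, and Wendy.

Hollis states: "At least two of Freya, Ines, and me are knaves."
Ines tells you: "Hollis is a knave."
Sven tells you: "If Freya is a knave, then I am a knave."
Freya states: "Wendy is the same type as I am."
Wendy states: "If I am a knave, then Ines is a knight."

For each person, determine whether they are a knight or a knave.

Hollis: knave, Ines: knight, Sven: knight, Freya: knight, Wendy: knight

Consider Hollis. Suppose Hollis is a knight.
Then no assignment of the remaining roles makes every statement match its speaker's type — contradiction.
So Hollis is a knave.
With that fixed, Ines's statement is true, so Ines is a knight.
With that fixed, Wendy's statement is true, so Wendy is a knight.
Consider Sven. Suppose Sven is a knave.
Then Sven's own statement would have to be false, but it can't be — contradiction.
So Sven is a knight.
Consider Freya. Suppose Freya is a knave.
Then Hollis's statement comes out true, contradicting Hollis being a knave.
So Freya is a knight.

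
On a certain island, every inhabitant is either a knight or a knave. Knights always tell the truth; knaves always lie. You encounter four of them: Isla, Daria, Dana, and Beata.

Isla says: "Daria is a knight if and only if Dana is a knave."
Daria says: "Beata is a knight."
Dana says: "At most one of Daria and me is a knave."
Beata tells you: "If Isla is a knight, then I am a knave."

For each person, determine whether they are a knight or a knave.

Isla: knave, Daria: knight, Dana: knight, Beata: knight

Consider Isla. Suppose Isla is a knight.
Then whichever role Beata has, Beata's statement has the wrong truth value — contradiction.
So Isla is a knave.
With that fixed, Beata's statement is true, so Beata is a knight.
With that fixed, Daria's statement is true, so Daria is a knight.
With that fixed, Dana's statement is true, so Dana is a knight.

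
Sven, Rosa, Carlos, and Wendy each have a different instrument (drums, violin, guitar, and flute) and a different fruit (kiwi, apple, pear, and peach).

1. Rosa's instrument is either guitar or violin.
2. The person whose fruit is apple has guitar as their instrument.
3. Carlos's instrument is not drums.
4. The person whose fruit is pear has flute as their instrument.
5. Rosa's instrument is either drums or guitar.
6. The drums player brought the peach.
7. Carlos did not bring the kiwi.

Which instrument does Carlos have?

With clues 1–3, drums is impossible for Carlos's instrument.
With clues 1–5, guitar is impossible for Carlos's instrument.
With clues 1–7, violin is impossible for Carlos's instrument.
That leaves flute.

flute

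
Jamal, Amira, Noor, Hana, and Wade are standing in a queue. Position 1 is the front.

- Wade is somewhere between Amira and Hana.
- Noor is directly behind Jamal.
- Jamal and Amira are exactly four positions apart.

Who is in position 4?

With clues 1–2, Amira and Hana are ruled out for position 4.
With clues 1–3, Jamal and Noor are ruled out for position 4.
So position 4 is Wade.

Wade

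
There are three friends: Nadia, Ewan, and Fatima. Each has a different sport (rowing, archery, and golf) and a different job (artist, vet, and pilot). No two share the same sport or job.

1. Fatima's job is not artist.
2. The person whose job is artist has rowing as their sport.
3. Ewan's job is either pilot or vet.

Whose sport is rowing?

Nadia

With clues 1–2, Fatima is impossible for the one with sport rowing.
With clues 1–3, Ewan is impossible for the one with sport rowing.
That leaves Nadia.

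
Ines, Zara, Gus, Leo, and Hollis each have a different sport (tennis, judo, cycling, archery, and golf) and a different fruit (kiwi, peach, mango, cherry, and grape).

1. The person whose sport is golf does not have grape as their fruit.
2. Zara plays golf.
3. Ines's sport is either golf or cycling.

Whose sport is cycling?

Ines

With clues 1–2, Zara is impossible for the one with sport cycling.
With clues 1–3, Gus, Hollis, and Leo are impossible for the one with sport cycling.
That leaves Ines.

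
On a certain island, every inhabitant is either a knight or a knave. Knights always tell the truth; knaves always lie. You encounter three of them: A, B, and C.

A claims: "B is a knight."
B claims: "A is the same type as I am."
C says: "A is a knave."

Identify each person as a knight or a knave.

Consider A. Suppose A is a knave.
Then whichever role B has, B's statement has the wrong truth value — contradiction.
So A is a knight.
With that fixed, C's statement is false, so C is a knave.
Consider B. Suppose B is a knave.
Then A's statement comes out false, contradicting A being a knight.
So B is a knight.

A: knight, B: knight, C: knave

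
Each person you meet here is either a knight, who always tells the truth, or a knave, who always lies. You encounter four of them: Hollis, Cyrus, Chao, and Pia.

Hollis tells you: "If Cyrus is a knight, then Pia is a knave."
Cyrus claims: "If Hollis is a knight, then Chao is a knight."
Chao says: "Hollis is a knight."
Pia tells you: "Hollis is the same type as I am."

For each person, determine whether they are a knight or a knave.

Hollis: knight, Cyrus: knight, Chao: knight, Pia: knave

Consider Hollis. Suppose Hollis is a knave.
Then whichever role Pia has, Pia's statement has the wrong truth value — contradiction.
So Hollis is a knight.
With that fixed, Chao's statement is true, so Chao is a knight.
With that fixed, Cyrus's statement is true, so Cyrus is a knight.
Consider Pia. Suppose Pia is a knight.
Then Hollis's statement comes out false, contradicting Hollis being a knight.
So Pia is a knave.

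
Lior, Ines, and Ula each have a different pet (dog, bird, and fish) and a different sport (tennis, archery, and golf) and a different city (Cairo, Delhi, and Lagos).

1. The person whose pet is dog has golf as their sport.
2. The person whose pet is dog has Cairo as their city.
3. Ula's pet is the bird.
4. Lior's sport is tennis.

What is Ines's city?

With clues 1–4, Delhi and Lagos are impossible for Ines's city.
That leaves Cairo.

Cairo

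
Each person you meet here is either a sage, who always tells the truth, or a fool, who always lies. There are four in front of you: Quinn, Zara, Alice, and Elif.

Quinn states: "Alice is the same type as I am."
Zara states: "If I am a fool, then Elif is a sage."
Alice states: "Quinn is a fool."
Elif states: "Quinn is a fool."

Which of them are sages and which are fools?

Consider Quinn. Suppose Quinn is a sage.
Then no assignment of the remaining roles makes every statement match its speaker's type — contradiction.
So Quinn is a fool.
With that fixed, Alice's statement is true, so Alice is a sage.
With that fixed, Elif's statement is true, so Elif is a sage.
With that fixed, Zara's statement is true, so Zara is a sage.

Quinn: fool, Zara: sage, Alice: sage, Elif: sage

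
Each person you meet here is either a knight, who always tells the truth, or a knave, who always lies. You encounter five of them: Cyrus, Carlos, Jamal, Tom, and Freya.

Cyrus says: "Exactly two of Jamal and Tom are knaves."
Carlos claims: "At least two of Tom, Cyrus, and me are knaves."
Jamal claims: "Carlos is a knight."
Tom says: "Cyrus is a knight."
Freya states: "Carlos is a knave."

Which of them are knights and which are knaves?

Consider Cyrus. Suppose Cyrus is a knight.
Then no assignment of the remaining roles makes every statement match its speaker's type — contradiction.
So Cyrus is a knave.
With that fixed, Tom's statement is false, so Tom is a knave.
With that fixed, Carlos's statement is true, so Carlos is a knight.
With that fixed, Jamal's statement is true, so Jamal is a knight.
With that fixed, Freya's statement is false, so Freya is a knave.

Cyrus: knave, Carlos: knight, Jamal: knight, Tom: knave, Freya: knave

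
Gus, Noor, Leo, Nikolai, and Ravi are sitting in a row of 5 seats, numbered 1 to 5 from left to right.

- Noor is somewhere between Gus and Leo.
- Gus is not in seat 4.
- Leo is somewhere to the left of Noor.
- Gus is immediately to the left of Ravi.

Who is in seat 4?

With clues 1–2, Gus is ruled out for seat 4.
With clues 1–3, Leo is ruled out for seat 4.
With clues 1–4, Nikolai and Noor are ruled out for seat 4.
So seat 4 is Ravi.

Ravi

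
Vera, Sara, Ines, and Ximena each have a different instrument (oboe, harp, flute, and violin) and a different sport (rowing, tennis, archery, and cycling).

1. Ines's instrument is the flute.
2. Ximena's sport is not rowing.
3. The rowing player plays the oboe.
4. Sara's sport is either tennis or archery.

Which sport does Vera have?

rowing

With clues 1–4, archery, cycling, and tennis are impossible for Vera's sport.
That leaves rowing.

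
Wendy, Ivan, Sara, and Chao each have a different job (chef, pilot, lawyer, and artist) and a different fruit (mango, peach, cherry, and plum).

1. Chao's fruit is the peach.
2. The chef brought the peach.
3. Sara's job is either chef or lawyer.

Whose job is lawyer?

With clues 1–2, Chao is impossible for the one with job lawyer.
With clues 1–3, Ivan and Wendy are impossible for the one with job lawyer.
That leaves Sara.

Sara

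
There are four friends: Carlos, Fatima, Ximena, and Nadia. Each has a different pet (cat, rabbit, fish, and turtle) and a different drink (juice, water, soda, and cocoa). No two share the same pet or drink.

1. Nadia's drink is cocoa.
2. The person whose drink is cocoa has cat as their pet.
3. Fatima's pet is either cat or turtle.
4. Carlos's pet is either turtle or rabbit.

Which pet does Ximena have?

fish

With clues 1–2, cat is impossible for Ximena's pet.
With clues 1–3, turtle is impossible for Ximena's pet.
With clues 1–4, rabbit is impossible for Ximena's pet.
That leaves fish.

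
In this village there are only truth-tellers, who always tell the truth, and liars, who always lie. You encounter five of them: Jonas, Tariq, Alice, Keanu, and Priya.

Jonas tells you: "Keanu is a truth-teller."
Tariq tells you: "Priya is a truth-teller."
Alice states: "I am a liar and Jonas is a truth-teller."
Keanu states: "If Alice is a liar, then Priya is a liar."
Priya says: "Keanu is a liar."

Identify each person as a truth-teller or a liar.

Consider Jonas. Suppose Jonas is a truth-teller.
Then whichever role Alice has, Alice's statement has the wrong truth value — contradiction.
So Jonas is a liar.
With that fixed, Alice's statement is false, so Alice is a liar.
Consider Tariq. Suppose Tariq is a liar.
Then no assignment of the remaining roles makes every statement match its speaker's type — contradiction.
So Tariq is a truth-teller.
Consider Keanu. Suppose Keanu is a truth-teller.
Then Jonas's statement comes out true, contradicting Jonas being a liar.
So Keanu is a liar.
With that fixed, Priya's statement is true, so Priya is a truth-teller.

Jonas: liar, Tariq: truth-teller, Alice: liar, Keanu: liar, Priya: truth-teller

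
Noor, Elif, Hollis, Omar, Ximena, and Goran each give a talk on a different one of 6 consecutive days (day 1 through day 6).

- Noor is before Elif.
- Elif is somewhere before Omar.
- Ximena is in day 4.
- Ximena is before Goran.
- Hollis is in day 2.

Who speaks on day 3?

With clues 1–3, Ximena is ruled out for day 3.
With clues 1–4, Goran and Noor are ruled out for day 3.
With clues 1–5, Hollis and Omar are ruled out for day 3.
So day 3 is Elif.

Elif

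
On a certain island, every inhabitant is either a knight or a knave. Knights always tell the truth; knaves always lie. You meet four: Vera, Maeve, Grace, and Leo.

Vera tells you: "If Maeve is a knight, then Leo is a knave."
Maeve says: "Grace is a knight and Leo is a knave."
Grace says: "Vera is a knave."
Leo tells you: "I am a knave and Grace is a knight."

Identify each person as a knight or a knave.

Consider Vera. Suppose Vera is a knave.
Then no assignment of the remaining roles makes every statement match its speaker's type — contradiction.
So Vera is a knight.
With that fixed, Grace's statement is false, so Grace is a knave.
With that fixed, Leo's statement is false, so Leo is a knave.
With that fixed, Maeve's statement is false, so Maeve is a knave.

Vera: knight, Maeve: knave, Grace: knave, Leo: knave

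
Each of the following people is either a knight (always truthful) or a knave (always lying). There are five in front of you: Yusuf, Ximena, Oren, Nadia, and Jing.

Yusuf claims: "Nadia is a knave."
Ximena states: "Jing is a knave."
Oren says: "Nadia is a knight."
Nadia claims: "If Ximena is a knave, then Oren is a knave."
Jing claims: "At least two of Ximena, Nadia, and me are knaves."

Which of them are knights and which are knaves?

Consider Yusuf. Suppose Yusuf is a knight.
Then no assignment of the remaining roles makes every statement match its speaker's type — contradiction.
So Yusuf is a knave.
Consider Ximena. Suppose Ximena is a knave.
Then no assignment of the remaining roles makes every statement match its speaker's type — contradiction.
So Ximena is a knight.
With that fixed, Nadia's statement is true, so Nadia is a knight.
With that fixed, Jing's statement is false, so Jing is a knave.
With that fixed, Oren's statement is true, so Oren is a knight.

Yusuf: knave, Ximena: knight, Oren: knight, Nadia: knight, Jing: knave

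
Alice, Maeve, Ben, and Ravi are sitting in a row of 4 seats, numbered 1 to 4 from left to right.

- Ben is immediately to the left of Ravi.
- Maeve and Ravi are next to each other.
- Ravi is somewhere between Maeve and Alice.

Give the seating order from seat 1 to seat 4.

Alice, Ben, Ravi, Maeve

From clue 1: Ben is in {1,2,3}.
From clues 1–2: Alice is in {1,4}.
From clues 1–3: Alice → seat 1, Ben → seat 2, Ravi → seat 3, Maeve → seat 4.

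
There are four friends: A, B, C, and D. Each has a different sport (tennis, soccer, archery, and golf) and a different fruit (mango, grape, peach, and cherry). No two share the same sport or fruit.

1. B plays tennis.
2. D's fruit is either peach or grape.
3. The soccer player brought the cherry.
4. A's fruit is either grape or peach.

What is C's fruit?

cherry

With clues 1–4, grape, mango, and peach are impossible for C's fruit.
That leaves cherry.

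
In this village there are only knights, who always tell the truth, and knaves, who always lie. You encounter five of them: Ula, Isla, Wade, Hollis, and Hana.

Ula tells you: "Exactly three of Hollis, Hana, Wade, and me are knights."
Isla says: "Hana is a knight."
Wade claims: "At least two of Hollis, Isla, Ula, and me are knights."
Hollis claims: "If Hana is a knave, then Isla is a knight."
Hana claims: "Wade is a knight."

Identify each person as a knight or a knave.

Consider Ula. Suppose Ula is a knight.
Then no assignment of the remaining roles makes every statement match its speaker's type — contradiction.
So Ula is a knave.
Consider Isla. Suppose Isla is a knight.
Then no assignment of the remaining roles makes every statement match its speaker's type — contradiction.
So Isla is a knave.
Consider Wade. Suppose Wade is a knight.
Then no assignment of the remaining roles makes every statement match its speaker's type — contradiction.
So Wade is a knave.
With that fixed, Hana's statement is false, so Hana is a knave.
With that fixed, Hollis's statement is false, so Hollis is a knave.

Ula: knave, Isla: knave, Wade: knave, Hollis: knave, Hana: knave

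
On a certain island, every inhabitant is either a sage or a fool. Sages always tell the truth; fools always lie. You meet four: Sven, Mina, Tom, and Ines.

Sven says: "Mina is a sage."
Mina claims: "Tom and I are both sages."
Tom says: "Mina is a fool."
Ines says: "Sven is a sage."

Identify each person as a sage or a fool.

Sven: fool, Mina: fool, Tom: sage, Ines: fool

Consider Sven. Suppose Sven is a sage.
Then no assignment of the remaining roles makes every statement match its speaker's type — contradiction.
So Sven is a fool.
With that fixed, Ines's statement is false, so Ines is a fool.
Consider Mina. Suppose Mina is a sage.
Then Sven's statement comes out true, contradicting Sven being a fool.
So Mina is a fool.
With that fixed, Tom's statement is true, so Tom is a sage.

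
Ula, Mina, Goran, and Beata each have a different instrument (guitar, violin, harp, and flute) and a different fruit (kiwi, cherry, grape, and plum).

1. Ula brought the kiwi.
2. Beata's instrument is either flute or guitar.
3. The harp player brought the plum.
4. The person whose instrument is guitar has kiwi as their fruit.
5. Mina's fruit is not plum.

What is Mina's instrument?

violin

With clues 1–4, flute and guitar are impossible for Mina's instrument.
With clues 1–5, harp is impossible for Mina's instrument.
That leaves violin.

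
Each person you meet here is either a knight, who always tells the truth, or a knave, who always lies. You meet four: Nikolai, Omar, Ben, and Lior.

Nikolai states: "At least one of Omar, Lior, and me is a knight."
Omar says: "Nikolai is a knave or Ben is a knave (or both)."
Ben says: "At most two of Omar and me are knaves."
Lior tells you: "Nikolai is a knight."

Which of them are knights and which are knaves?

Nikolai: knight, Omar: knave, Ben: knight, Lior: knight

Regardless of anyone's role, Ben's statement is true, so Ben is a knight.
Consider Nikolai. Suppose Nikolai is a knave.
Then no assignment of the remaining roles makes every statement match its speaker's type — contradiction.
So Nikolai is a knight.
With that fixed, Omar's statement is false, so Omar is a knave.
With that fixed, Lior's statement is true, so Lior is a knight.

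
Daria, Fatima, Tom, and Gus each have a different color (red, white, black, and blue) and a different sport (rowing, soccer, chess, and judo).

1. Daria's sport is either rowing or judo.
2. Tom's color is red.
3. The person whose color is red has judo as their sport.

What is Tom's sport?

judo

With clues 1–3, chess, rowing, and soccer are impossible for Tom's sport.
That leaves judo.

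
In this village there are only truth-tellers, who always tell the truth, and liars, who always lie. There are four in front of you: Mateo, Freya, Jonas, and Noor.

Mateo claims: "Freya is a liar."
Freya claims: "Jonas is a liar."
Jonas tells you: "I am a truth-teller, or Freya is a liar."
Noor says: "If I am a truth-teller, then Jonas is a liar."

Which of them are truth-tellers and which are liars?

Mateo: liar, Freya: truth-teller, Jonas: liar, Noor: truth-teller

Consider Mateo. Suppose Mateo is a truth-teller.
Then no assignment of the remaining roles makes every statement match its speaker's type — contradiction.
So Mateo is a liar.
Consider Freya. Suppose Freya is a liar.
Then Mateo's statement comes out true, contradicting Mateo being a liar.
So Freya is a truth-teller.
Consider Jonas. Suppose Jonas is a truth-teller.
Then Freya's statement comes out false, contradicting Freya being a truth-teller.
So Jonas is a liar.
With that fixed, Noor's statement is true, so Noor is a truth-teller.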